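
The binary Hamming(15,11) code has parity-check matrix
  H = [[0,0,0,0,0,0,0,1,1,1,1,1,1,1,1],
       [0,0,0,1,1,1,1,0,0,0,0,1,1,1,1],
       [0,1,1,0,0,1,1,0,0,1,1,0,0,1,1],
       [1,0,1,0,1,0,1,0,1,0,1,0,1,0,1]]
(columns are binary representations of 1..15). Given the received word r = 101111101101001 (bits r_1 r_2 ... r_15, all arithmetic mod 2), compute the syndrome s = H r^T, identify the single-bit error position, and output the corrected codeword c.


s = (0, 0, 1, 0)^T, error position = 2, corrected codeword c = 111111101101001

Compute s = H r^T mod 2 one row at a time:
  s_1 = 0 + 1 + 1 + 0 + 1 + 0 + 0 + 1 = 4 ≡ 0 (mod 2).
  s_2 = 1 + 1 + 1 + 1 + 1 + 0 + 0 + 1 = 6 ≡ 0 (mod 2).
  s_3 = 0 + 1 + 1 + 1 + 1 + 0 + 0 + 1 = 5 ≡ 1 (mod 2).
  s_4 = 1 + 1 + 1 + 1 + 1 + 0 + 0 + 1 = 6 ≡ 0 (mod 2).
s = (0, 0, 1, 0)^T — this equals column 2 of H (binary 0010), so error is at position 2.
Correct: flip bit 2 of r = 101111101101001 to get c = 111111101101001.


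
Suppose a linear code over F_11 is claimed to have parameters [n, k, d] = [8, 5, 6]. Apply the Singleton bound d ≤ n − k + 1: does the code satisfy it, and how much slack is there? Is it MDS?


Singleton RHS = n − k + 1 = 4, slack = -2, bound violated (no such code; not MDS).

Singleton bound: d ≤ n − k + 1.
Here n = 8, k = 5, so n − k + 1 = 4.
Given d = 6, check d ≤ 4: NO.
Slack = (n − k + 1) − d = -2.
The slack is negative: d = 6 exceeds n − k + 1 = 4 by 2, so the Singleton bound is violated and no linear [8, 5, 6]_11 code can exist. In particular it is not MDS (MDS requires d = n − k + 1 exactly).
Description: the claimed parameters are [8, 5, 6]_11; such a code would be impossible (violates the Singleton bound).


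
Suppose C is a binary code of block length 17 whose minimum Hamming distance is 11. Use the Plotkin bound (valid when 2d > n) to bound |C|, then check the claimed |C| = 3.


Plotkin bound M ≤ 4; given |C| = 3 ≤ bound (satisfied).

Check applicability: 2d = 22, n = 17.
2d − n = 5 > 0, so Plotkin applies.
Compute d/(2d−n) = 11/5 ≈ 2.2000.
⌊d/(2d−n)⌋ = 2.
Plotkin bound: M ≤ 2·2 = 4.
Given |C| = 3, check: satisfied.
This |C| is below the Plotkin bound.


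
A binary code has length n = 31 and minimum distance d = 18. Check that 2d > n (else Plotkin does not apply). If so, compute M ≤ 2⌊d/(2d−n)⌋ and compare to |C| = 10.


Plotkin bound M ≤ 6; given |C| = 10 > bound (violated).

Check applicability: 2d = 36, n = 31.
2d − n = 5 > 0, so Plotkin applies.
Compute d/(2d−n) = 18/5 ≈ 3.6000.
⌊d/(2d−n)⌋ = 3.
Plotkin bound: M ≤ 2·3 = 6.
Given |C| = 10, check: VIOLATED.
This |C| is above the Plotkin bound, so no binary code with n = 31, d = 18 and 10 codewords exists.


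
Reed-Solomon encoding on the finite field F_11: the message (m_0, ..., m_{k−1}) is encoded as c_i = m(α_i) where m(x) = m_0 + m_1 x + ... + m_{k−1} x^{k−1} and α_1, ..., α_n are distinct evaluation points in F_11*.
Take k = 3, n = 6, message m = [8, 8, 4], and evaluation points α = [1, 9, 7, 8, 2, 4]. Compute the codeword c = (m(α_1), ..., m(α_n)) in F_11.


c = [9, 8, 7, 9, 7, 5]

Message polynomial: m(x) = 8 + 8·x + 4·x^2 (mod 11).
For each evaluation point α_i, compute m(α_i) mod 11:
  α_1 = 1: Horner steps 4 → 1 → 9, so m(1) = 9.
  α_2 = 9: Horner steps 4 → 0 → 8, so m(9) = 8.
  α_3 = 7: Horner steps 4 → 3 → 7, so m(7) = 7.
  α_4 = 8: Horner steps 4 → 7 → 9, so m(8) = 9.
  α_5 = 2: Horner steps 4 → 5 → 7, so m(2) = 7.
  α_6 = 4: Horner steps 4 → 2 → 5, so m(4) = 5.
Codeword c = [9, 8, 7, 9, 7, 5] ∈ F_11^6.


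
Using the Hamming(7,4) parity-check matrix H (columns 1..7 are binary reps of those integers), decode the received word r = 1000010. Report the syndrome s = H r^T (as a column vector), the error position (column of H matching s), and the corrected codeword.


s = (1, 1, 1)^T, error position = 7, corrected codeword c = 1000011

Compute s = H r^T mod 2 one row at a time:
  s_1 = 0 + 0 + 1 + 0 = 1 ≡ 1 (mod 2).
  s_2 = 0 + 0 + 1 + 0 = 1 ≡ 1 (mod 2).
  s_3 = 1 + 0 + 0 + 0 = 1 ≡ 1 (mod 2).
s = (1, 1, 1)^T — this equals column 7 of H (binary 111), so error is at position 7.
Correct: flip bit 7 of r = 1000010 to get c = 1000011.


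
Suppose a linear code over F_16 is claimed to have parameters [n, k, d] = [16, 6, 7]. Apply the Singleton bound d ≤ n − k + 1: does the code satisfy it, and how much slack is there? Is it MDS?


Singleton RHS = n − k + 1 = 11, slack = 4, bound satisfied, not MDS.

Singleton bound: d ≤ n − k + 1.
Here n = 16, k = 6, so n − k + 1 = 11.
Given d = 7, check d ≤ 11: YES.
Slack = (n − k + 1) − d = 4.
The code is NOT MDS (slack = 4 > 0).
Description: the claimed parameters are [16, 6, 7]_16; such a code would be non-MDS.


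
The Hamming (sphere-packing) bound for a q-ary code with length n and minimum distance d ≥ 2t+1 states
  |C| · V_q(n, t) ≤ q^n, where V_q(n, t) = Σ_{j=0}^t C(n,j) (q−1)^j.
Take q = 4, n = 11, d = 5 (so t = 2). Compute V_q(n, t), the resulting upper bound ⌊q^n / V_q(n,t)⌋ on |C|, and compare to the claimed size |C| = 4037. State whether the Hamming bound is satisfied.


V_q(n, t) = 529, q^n = 4194304, Hamming bound = 7928, |C| = 4037 ≤ bound (satisfied).

Step 1: Compute V_q(n, t) = Σ_{j=0}^2 C(n, j) (q−1)^j.
  j = 0: C(11,0)·(3)^0 = 1·1 = 1.
  j = 1: C(11,1)·(3)^1 = 11·3 = 33.
  j = 2: C(11,2)·(3)^2 = 55·9 = 495.
  V_q(n, t) = 1 + 33 + 495 = 529.
Step 2: q^n = 4^11 = 4194304.
Step 3: Hamming bound ⌊q^n / V_q(n,t)⌋ = ⌊4194304/529⌋ = 7928.
Step 4: Compare |C| = 4037 to 7928: satisfied.
The claimed |C| lies below the Hamming bound.


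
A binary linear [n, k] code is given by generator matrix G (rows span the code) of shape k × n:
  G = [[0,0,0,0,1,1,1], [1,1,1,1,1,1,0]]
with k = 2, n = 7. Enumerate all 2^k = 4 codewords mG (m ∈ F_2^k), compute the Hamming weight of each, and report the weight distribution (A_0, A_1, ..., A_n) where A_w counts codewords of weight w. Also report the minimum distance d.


Weight distribution: A_0 = 1, A_3 = 1, A_5 = 1, A_6 = 1. Minimum distance d = 3.

Enumerate all 2^2 = 4 messages m ∈ F_2^2.
For each, compute codeword c = mG in F_2^7, then tally its weight.
  m = 00 → c = 0000000, weight = 0.
  m = 10 → c = 0000111, weight = 3.
  m = 01 → c = 1111110, weight = 6.
  m = 11 → c = 1111001, weight = 5.
Tally weights:
  weight 0: 1 codewords.
  weight 3: 1 codewords.
  weight 5: 1 codewords.
  weight 6: 1 codewords.
Minimum distance d = smallest w > 0 with A_w > 0 = 3.
Sanity: Σ A_w = 4 = 2^2 = 4 ✓.


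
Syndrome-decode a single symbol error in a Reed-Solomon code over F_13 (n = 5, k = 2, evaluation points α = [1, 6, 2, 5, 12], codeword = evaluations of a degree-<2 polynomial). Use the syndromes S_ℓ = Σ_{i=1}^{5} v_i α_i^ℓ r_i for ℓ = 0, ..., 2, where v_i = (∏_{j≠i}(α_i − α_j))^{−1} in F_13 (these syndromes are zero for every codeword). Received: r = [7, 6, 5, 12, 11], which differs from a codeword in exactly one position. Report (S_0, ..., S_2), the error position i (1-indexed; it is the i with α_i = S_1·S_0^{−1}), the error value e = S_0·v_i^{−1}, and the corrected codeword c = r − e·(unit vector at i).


S = (10, 8, 9), error at position 2, error magnitude e = 9, c = [7, 10, 5, 12, 11].

Step 1: column multipliers v_i = (∏_{j≠i}(α_i − α_j))^{−1} mod 13.
  i = 1 (α = 1): (1−6)(1−2)(1−5)(1−12) = (−5)·(−1)·(−4)·(−11) = 220 ≡ 12, so v_1 = 12^{−1} = 12 (mod 13).
  i = 2 (α = 6): (6−1)(6−2)(6−5)(6−12) = 5·4·1·(−6) = −120 ≡ 10, so v_2 = 10^{−1} = 4 (mod 13).
  i = 3 (α = 2): (2−1)(2−6)(2−5)(2−12) = 1·(−4)·(−3)·(−10) = −120 ≡ 10, so v_3 = 10^{−1} = 4 (mod 13).
  i = 4 (α = 5): (5−1)(5−6)(5−2)(5−12) = 4·(−1)·3·(−7) = 84 ≡ 6, so v_4 = 6^{−1} = 11 (mod 13).
  i = 5 (α = 12): (12−1)(12−6)(12−2)(12−5) = 11·6·10·7 = 4620 ≡ 5, so v_5 = 5^{−1} = 8 (mod 13).
  v = [12, 4, 4, 11, 8].
Step 2: syndromes of r = [7, 6, 5, 12, 11] (all sums mod 13).
  S_0 = Σ v_i r_i = 12·7 + 4·6 + 4·5 + 11·12 + 8·11 = 348 ≡ 10.
  S_1 = Σ v_i α_i r_i = 12·1·7 + 4·6·6 + 4·2·5 + 11·5·12 + 8·12·11 = 1984 ≡ 8.
  α_i^2 mod 13 = [1, 10, 4, 12, 1].
  S_2 = Σ v_i α_i^2 r_i = 12·1·7 + 4·10·6 + 4·4·5 + 11·12·12 + 8·1·11 = 2076 ≡ 9.
  S = (10, 8, 9) ≠ 0, so r is not a codeword (an error is present).
Step 3: locate the error. For a single error e at position i, S_ℓ = v_i·e·α_i^ℓ, so α_err = S_1/S_0.
  S_0^{−1} = 10^{−1} = 4 (mod 13), so α_err = 8·4 = 32 ≡ 6 = α_2. Error position i = 2.
  Consistency check: S_2/S_1 = 9·5 = 45 ≡ 6 = α_err ✓ (single-error assumption holds).
Step 4: error magnitude e = S_0/v_2 = S_0·∏_{j≠2}(α_2 − α_j) = 10·10 = 100 ≡ 9 (mod 13).
Step 5: correct position 2: c_2 = r_2 − e = 6 − 9 ≡ 10 (mod 13). Hence c = [7, 10, 5, 12, 11].
  Check: interpolating c through the α_i gives m(x) = 9 + 11·x (degree < 2) with m(α_i) = c_i for every i, so c is indeed a codeword.


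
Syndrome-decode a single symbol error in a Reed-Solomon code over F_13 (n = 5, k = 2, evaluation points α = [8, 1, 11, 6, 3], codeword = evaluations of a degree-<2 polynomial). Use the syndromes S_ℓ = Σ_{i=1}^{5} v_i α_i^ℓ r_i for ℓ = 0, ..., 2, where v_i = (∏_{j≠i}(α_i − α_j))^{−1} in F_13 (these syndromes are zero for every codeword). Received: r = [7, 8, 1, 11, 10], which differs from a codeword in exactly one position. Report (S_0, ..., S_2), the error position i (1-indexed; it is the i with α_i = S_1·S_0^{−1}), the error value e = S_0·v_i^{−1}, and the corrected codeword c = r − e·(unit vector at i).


S = (12, 10, 4), error at position 5, error magnitude e = 6, c = [7, 8, 1, 11, 4].

Step 1: column multipliers v_i = (∏_{j≠i}(α_i − α_j))^{−1} mod 13.
  i = 1 (α = 8): (8−1)(8−11)(8−6)(8−3) = 7·(−3)·2·5 = −210 ≡ 11, so v_1 = 11^{−1} = 6 (mod 13).
  i = 2 (α = 1): (1−8)(1−11)(1−6)(1−3) = (−7)·(−10)·(−5)·(−2) = 700 ≡ 11, so v_2 = 11^{−1} = 6 (mod 13).
  i = 3 (α = 11): (11−8)(11−1)(11−6)(11−3) = 3·10·5·8 = 1200 ≡ 4, so v_3 = 4^{−1} = 10 (mod 13).
  i = 4 (α = 6): (6−8)(6−1)(6−11)(6−3) = (−2)·5·(−5)·3 = 150 ≡ 7, so v_4 = 7^{−1} = 2 (mod 13).
  i = 5 (α = 3): (3−8)(3−1)(3−11)(3−6) = (−5)·2·(−8)·(−3) = −240 ≡ 7, so v_5 = 7^{−1} = 2 (mod 13).
  v = [6, 6, 10, 2, 2].
Step 2: syndromes of r = [7, 8, 1, 11, 10] (all sums mod 13).
  S_0 = Σ v_i r_i = 6·7 + 6·8 + 10·1 + 2·11 + 2·10 = 142 ≡ 12.
  S_1 = Σ v_i α_i r_i = 6·8·7 + 6·1·8 + 10·11·1 + 2·6·11 + 2·3·10 = 686 ≡ 10.
  α_i^2 mod 13 = [12, 1, 4, 10, 9].
  S_2 = Σ v_i α_i^2 r_i = 6·12·7 + 6·1·8 + 10·4·1 + 2·10·11 + 2·9·10 = 992 ≡ 4.
  S = (12, 10, 4) ≠ 0, so r is not a codeword (an error is present).
Step 3: locate the error. For a single error e at position i, S_ℓ = v_i·e·α_i^ℓ, so α_err = S_1/S_0.
  S_0^{−1} = 12^{−1} = 12 (mod 13), so α_err = 10·12 = 120 ≡ 3 = α_5. Error position i = 5.
  Consistency check: S_2/S_1 = 4·4 = 16 ≡ 3 = α_err ✓ (single-error assumption holds).
Step 4: error magnitude e = S_0/v_5 = S_0·∏_{j≠5}(α_5 − α_j) = 12·7 = 84 ≡ 6 (mod 13).
Step 5: correct position 5: c_5 = r_5 − e = 10 − 6 ≡ 4 (mod 13). Hence c = [7, 8, 1, 11, 4].
  Check: interpolating c through the α_i gives m(x) = 10 + 11·x (degree < 2) with m(α_i) = c_i for every i, so c is indeed a codeword.


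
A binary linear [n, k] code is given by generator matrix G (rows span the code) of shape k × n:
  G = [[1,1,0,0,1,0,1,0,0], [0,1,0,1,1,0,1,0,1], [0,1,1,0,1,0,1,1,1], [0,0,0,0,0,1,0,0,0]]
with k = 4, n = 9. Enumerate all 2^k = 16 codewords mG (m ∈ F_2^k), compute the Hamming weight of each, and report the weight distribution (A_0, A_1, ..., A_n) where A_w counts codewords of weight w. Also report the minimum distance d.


Weight distribution: A_0 = 1, A_1 = 1, A_3 = 2, A_4 = 4, A_5 = 3, A_6 = 2, A_7 = 2, A_8 = 1. Minimum distance d = 1.

Enumerate all 2^4 = 16 messages m ∈ F_2^4.
For each, compute codeword c = mG in F_2^9, then tally its weight.
  m = 0000 → c = 000000000, weight = 0.
  m = 1000 → c = 110010100, weight = 4.
  m = 0100 → c = 010110101, weight = 5.
  m = 1100 → c = 100100001, weight = 3.
  m = 0010 → c = 011010111, weight = 6.
  m = 1010 → c = 101000011, weight = 4.
  m = 0110 → c = 001100010, weight = 3.
  m = 1110 → c = 111110110, weight = 7.
  m = 0001 → c = 000001000, weight = 1.
  m = 1001 → c = 110011100, weight = 5.
  m = 0101 → c = 010111101, weight = 6.
  m = 1101 → c = 100101001, weight = 4.
  m = 0011 → c = 011011111, weight = 7.
  m = 1011 → c = 101001011, weight = 5.
  m = 0111 → c = 001101010, weight = 4.
  m = 1111 → c = 111111110, weight = 8.
Tally weights:
  weight 0: 1 codewords.
  weight 1: 1 codewords.
  weight 3: 2 codewords.
  weight 4: 4 codewords.
  weight 5: 3 codewords.
  weight 6: 2 codewords.
  weight 7: 2 codewords.
  weight 8: 1 codewords.
Minimum distance d = smallest w > 0 with A_w > 0 = 1.
Sanity: Σ A_w = 16 = 2^4 = 16 ✓.


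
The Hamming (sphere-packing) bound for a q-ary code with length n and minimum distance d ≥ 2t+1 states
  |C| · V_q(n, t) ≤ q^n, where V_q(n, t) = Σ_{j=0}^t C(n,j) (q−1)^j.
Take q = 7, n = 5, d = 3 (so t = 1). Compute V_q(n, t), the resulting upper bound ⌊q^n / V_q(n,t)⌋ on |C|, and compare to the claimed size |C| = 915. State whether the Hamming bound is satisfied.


V_q(n, t) = 31, q^n = 16807, Hamming bound = 542, |C| = 915 > bound (violated).

Step 1: Compute V_q(n, t) = Σ_{j=0}^1 C(n, j) (q−1)^j.
  j = 0: C(5,0)·(6)^0 = 1·1 = 1.
  j = 1: C(5,1)·(6)^1 = 5·6 = 30.
  V_q(n, t) = 1 + 30 = 31.
Step 2: q^n = 7^5 = 16807.
Step 3: Hamming bound ⌊q^n / V_q(n,t)⌋ = ⌊16807/31⌋ = 542.
Step 4: Compare |C| = 915 to 542: violated.
The claimed |C| lies above the Hamming bound, so no 7-ary code of length 5 with d ≥ 3 can have 915 codewords.


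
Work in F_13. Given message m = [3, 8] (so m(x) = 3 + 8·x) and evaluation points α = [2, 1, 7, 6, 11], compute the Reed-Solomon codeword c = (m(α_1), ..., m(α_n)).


c = [6, 11, 7, 12, 0]

Message polynomial: m(x) = 3 + 8·x (mod 13).
For each evaluation point α_i, compute m(α_i) mod 13:
  α_1 = 2: Horner steps 8 → 6, so m(2) = 6.
  α_2 = 1: Horner steps 8 → 11, so m(1) = 11.
  α_3 = 7: Horner steps 8 → 7, so m(7) = 7.
  α_4 = 6: Horner steps 8 → 12, so m(6) = 12.
  α_5 = 11: Horner steps 8 → 0, so m(11) = 0.
Codeword c = [6, 11, 7, 12, 0] ∈ F_13^5.


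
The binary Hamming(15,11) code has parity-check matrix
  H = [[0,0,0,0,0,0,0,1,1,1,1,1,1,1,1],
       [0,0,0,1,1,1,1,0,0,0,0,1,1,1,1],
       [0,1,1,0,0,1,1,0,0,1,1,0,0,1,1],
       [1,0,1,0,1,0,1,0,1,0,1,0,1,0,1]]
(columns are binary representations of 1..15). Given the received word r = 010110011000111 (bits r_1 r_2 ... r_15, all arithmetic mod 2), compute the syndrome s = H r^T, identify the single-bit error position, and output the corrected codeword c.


s = (1, 1, 1, 0)^T, error position = 14, corrected codeword c = 010110011000101

Compute s = H r^T mod 2 one row at a time:
  s_1 = 1 + 1 + 0 + 0 + 0 + 1 + 1 + 1 = 5 ≡ 1 (mod 2).
  s_2 = 1 + 1 + 0 + 0 + 0 + 1 + 1 + 1 = 5 ≡ 1 (mod 2).
  s_3 = 1 + 0 + 0 + 0 + 0 + 0 + 1 + 1 = 3 ≡ 1 (mod 2).
  s_4 = 0 + 0 + 1 + 0 + 1 + 0 + 1 + 1 = 4 ≡ 0 (mod 2).
s = (1, 1, 1, 0)^T — this equals column 14 of H (binary 1110), so error is at position 14.
Correct: flip bit 14 of r = 010110011000111 to get c = 010110011000101.


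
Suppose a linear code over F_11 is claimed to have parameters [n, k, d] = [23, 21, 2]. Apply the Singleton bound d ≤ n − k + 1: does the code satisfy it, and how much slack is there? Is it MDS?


Singleton RHS = n − k + 1 = 3, slack = 1, bound satisfied, not MDS.

Singleton bound: d ≤ n − k + 1.
Here n = 23, k = 21, so n − k + 1 = 3.
Given d = 2, check d ≤ 3: YES.
Slack = (n − k + 1) − d = 1.
The code is NOT MDS (slack = 1 > 0).
Description: the claimed parameters are [23, 21, 2]_11; such a code would be non-MDS.


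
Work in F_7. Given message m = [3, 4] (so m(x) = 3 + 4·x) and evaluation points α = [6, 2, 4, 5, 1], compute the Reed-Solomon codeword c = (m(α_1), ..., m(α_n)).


c = [6, 4, 5, 2, 0]

Message polynomial: m(x) = 3 + 4·x (mod 7).
For each evaluation point α_i, compute m(α_i) mod 7:
  α_1 = 6: Horner steps 4 → 6, so m(6) = 6.
  α_2 = 2: Horner steps 4 → 4, so m(2) = 4.
  α_3 = 4: Horner steps 4 → 5, so m(4) = 5.
  α_4 = 5: Horner steps 4 → 2, so m(5) = 2.
  α_5 = 1: Horner steps 4 → 0, so m(1) = 0.
Codeword c = [6, 4, 5, 2, 0] ∈ F_7^5.


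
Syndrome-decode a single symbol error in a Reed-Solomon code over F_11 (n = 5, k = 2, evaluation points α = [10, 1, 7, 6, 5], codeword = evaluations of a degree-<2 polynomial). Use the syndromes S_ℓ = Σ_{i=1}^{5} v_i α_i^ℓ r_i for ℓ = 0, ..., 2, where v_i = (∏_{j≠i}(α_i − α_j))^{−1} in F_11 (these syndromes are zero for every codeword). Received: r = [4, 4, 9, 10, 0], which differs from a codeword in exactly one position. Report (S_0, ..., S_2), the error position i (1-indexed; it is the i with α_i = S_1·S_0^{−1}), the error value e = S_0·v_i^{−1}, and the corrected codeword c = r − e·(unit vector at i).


S = (9, 2, 9), error at position 1, error magnitude e = 9, c = [6, 4, 9, 10, 0].

Step 1: column multipliers v_i = (∏_{j≠i}(α_i − α_j))^{−1} mod 11.
  i = 1 (α = 10): (10−1)(10−7)(10−6)(10−5) = 9·3·4·5 = 540 ≡ 1, so v_1 = 1^{−1} = 1 (mod 11).
  i = 2 (α = 1): (1−10)(1−7)(1−6)(1−5) = (−9)·(−6)·(−5)·(−4) = 1080 ≡ 2, so v_2 = 2^{−1} = 6 (mod 11).
  i = 3 (α = 7): (7−10)(7−1)(7−6)(7−5) = (−3)·6·1·2 = −36 ≡ 8, so v_3 = 8^{−1} = 7 (mod 11).
  i = 4 (α = 6): (6−10)(6−1)(6−7)(6−5) = (−4)·5·(−1)·1 = 20 ≡ 9, so v_4 = 9^{−1} = 5 (mod 11).
  i = 5 (α = 5): (5−10)(5−1)(5−7)(5−6) = (−5)·4·(−2)·(−1) = −40 ≡ 4, so v_5 = 4^{−1} = 3 (mod 11).
  v = [1, 6, 7, 5, 3].
Step 2: syndromes of r = [4, 4, 9, 10, 0] (all sums mod 11).
  S_0 = Σ v_i r_i = 1·4 + 6·4 + 7·9 + 5·10 + 3·0 = 141 ≡ 9.
  S_1 = Σ v_i α_i r_i = 1·10·4 + 6·1·4 + 7·7·9 + 5·6·10 + 3·5·0 = 805 ≡ 2.
  α_i^2 mod 11 = [1, 1, 5, 3, 3].
  S_2 = Σ v_i α_i^2 r_i = 1·1·4 + 6·1·4 + 7·5·9 + 5·3·10 + 3·3·0 = 493 ≡ 9.
  S = (9, 2, 9) ≠ 0, so r is not a codeword (an error is present).
Step 3: locate the error. For a single error e at position i, S_ℓ = v_i·e·α_i^ℓ, so α_err = S_1/S_0.
  S_0^{−1} = 9^{−1} = 5 (mod 11), so α_err = 2·5 = 10 ≡ 10 = α_1. Error position i = 1.
  Consistency check: S_2/S_1 = 9·6 = 54 ≡ 10 = α_err ✓ (single-error assumption holds).
Step 4: error magnitude e = S_0/v_1 = S_0·∏_{j≠1}(α_1 − α_j) = 9·1 = 9 ≡ 9 (mod 11).
Step 5: correct position 1: c_1 = r_1 − e = 4 − 9 ≡ 6 (mod 11). Hence c = [6, 4, 9, 10, 0].
  Check: interpolating c through the α_i gives m(x) = 5 + 10·x (degree < 2) with m(α_i) = c_i for every i, so c is indeed a codeword.


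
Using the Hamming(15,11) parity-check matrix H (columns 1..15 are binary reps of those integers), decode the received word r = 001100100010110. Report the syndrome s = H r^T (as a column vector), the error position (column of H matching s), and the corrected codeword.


s = (1, 0, 0, 0)^T, error position = 8, corrected codeword c = 001100110010110

Compute s = H r^T mod 2 one row at a time:
  s_1 = 0 + 0 + 0 + 1 + 0 + 1 + 1 + 0 = 3 ≡ 1 (mod 2).
  s_2 = 1 + 0 + 0 + 1 + 0 + 1 + 1 + 0 = 4 ≡ 0 (mod 2).
  s_3 = 0 + 1 + 0 + 1 + 0 + 1 + 1 + 0 = 4 ≡ 0 (mod 2).
  s_4 = 0 + 1 + 0 + 1 + 0 + 1 + 1 + 0 = 4 ≡ 0 (mod 2).
s = (1, 0, 0, 0)^T — this equals column 8 of H (binary 1000), so error is at position 8.
Correct: flip bit 8 of r = 001100100010110 to get c = 001100110010110.


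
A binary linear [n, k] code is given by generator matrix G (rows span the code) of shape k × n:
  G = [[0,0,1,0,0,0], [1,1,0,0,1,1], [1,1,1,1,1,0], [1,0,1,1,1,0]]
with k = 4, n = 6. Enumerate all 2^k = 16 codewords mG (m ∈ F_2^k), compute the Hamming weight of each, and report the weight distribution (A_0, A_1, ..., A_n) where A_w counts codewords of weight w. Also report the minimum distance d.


Weight distribution: A_0 = 1, A_1 = 2, A_2 = 2, A_3 = 4, A_4 = 5, A_5 = 2. Minimum distance d = 1.

Enumerate all 2^4 = 16 messages m ∈ F_2^4.
For each, compute codeword c = mG in F_2^6, then tally its weight.
  m = 0000 → c = 000000, weight = 0.
  m = 1000 → c = 001000, weight = 1.
  m = 0100 → c = 110011, weight = 4.
  m = 1100 → c = 111011, weight = 5.
  m = 0010 → c = 111110, weight = 5.
  m = 1010 → c = 110110, weight = 4.
  m = 0110 → c = 001101, weight = 3.
  m = 1110 → c = 000101, weight = 2.
  m = 0001 → c = 101110, weight = 4.
  m = 1001 → c = 100110, weight = 3.
  m = 0101 → c = 011101, weight = 4.
  m = 1101 → c = 010101, weight = 3.
  m = 0011 → c = 010000, weight = 1.
  m = 1011 → c = 011000, weight = 2.
  m = 0111 → c = 100011, weight = 3.
  m = 1111 → c = 101011, weight = 4.
Tally weights:
  weight 0: 1 codewords.
  weight 1: 2 codewords.
  weight 2: 2 codewords.
  weight 3: 4 codewords.
  weight 4: 5 codewords.
  weight 5: 2 codewords.
Minimum distance d = smallest w > 0 with A_w > 0 = 1.
Sanity: Σ A_w = 16 = 2^4 = 16 ✓.


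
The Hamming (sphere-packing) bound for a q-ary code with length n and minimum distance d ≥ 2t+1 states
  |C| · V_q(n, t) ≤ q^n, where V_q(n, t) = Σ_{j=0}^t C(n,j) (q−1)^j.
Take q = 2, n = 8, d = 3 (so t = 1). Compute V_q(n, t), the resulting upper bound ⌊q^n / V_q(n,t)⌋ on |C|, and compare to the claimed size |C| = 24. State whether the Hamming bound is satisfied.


V_q(n, t) = 9, q^n = 256, Hamming bound = 28, |C| = 24 ≤ bound (satisfied).

Step 1: Compute V_q(n, t) = Σ_{j=0}^1 C(n, j) (q−1)^j.
  j = 0: C(8,0)·(1)^0 = 1·1 = 1.
  j = 1: C(8,1)·(1)^1 = 8·1 = 8.
  V_q(n, t) = 1 + 8 = 9.
Step 2: q^n = 2^8 = 256.
Step 3: Hamming bound ⌊q^n / V_q(n,t)⌋ = ⌊256/9⌋ = 28.
Step 4: Compare |C| = 24 to 28: satisfied.
The claimed |C| lies below the Hamming bound.


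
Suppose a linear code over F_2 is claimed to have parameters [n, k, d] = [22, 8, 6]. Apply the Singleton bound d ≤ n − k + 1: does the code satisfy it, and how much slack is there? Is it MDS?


Singleton RHS = n − k + 1 = 15, slack = 9, bound satisfied, not MDS.

Singleton bound: d ≤ n − k + 1.
Here n = 22, k = 8, so n − k + 1 = 15.
Given d = 6, check d ≤ 15: YES.
Slack = (n − k + 1) − d = 9.
The code is NOT MDS (slack = 9 > 0).
Description: the claimed parameters are [22, 8, 6]_2; such a code would be non-MDS.


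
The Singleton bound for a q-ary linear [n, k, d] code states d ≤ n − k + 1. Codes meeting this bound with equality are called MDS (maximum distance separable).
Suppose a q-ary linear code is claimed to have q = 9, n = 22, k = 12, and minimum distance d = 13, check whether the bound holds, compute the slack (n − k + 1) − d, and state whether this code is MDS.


Singleton RHS = n − k + 1 = 11, slack = -2, bound violated (no such code; not MDS).

Singleton bound: d ≤ n − k + 1.
Here n = 22, k = 12, so n − k + 1 = 11.
Given d = 13, check d ≤ 11: NO.
Slack = (n − k + 1) − d = -2.
The slack is negative: d = 13 exceeds n − k + 1 = 11 by 2, so the Singleton bound is violated and no linear [22, 12, 13]_9 code can exist. In particular it is not MDS (MDS requires d = n − k + 1 exactly).
Description: the claimed parameters are [22, 12, 13]_9; such a code would be impossible (violates the Singleton bound).


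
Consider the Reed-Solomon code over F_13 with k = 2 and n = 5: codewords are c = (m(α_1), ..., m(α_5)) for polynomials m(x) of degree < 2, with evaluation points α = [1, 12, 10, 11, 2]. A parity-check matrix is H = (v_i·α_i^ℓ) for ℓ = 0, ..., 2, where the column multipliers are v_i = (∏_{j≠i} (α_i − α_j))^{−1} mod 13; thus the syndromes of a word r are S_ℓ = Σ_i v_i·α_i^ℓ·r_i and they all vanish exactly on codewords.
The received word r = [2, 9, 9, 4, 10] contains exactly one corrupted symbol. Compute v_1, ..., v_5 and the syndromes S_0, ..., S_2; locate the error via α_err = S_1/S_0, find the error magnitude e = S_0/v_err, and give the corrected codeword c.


S = (3, 10, 3), error at position 2, error magnitude e = 10, c = [2, 12, 9, 4, 10].

Step 1: column multipliers v_i = (∏_{j≠i}(α_i − α_j))^{−1} mod 13.
  i = 1 (α = 1): (1−12)(1−10)(1−11)(1−2) = (−11)·(−9)·(−10)·(−1) = 990 ≡ 2, so v_1 = 2^{−1} = 7 (mod 13).
  i = 2 (α = 12): (12−1)(12−10)(12−11)(12−2) = 11·2·1·10 = 220 ≡ 12, so v_2 = 12^{−1} = 12 (mod 13).
  i = 3 (α = 10): (10−1)(10−12)(10−11)(10−2) = 9·(−2)·(−1)·8 = 144 ≡ 1, so v_3 = 1^{−1} = 1 (mod 13).
  i = 4 (α = 11): (11−1)(11−12)(11−10)(11−2) = 10·(−1)·1·9 = −90 ≡ 1, so v_4 = 1^{−1} = 1 (mod 13).
  i = 5 (α = 2): (2−1)(2−12)(2−10)(2−11) = 1·(−10)·(−8)·(−9) = −720 ≡ 8, so v_5 = 8^{−1} = 5 (mod 13).
  v = [7, 12, 1, 1, 5].
Step 2: syndromes of r = [2, 9, 9, 4, 10] (all sums mod 13).
  S_0 = Σ v_i r_i = 7·2 + 12·9 + 1·9 + 1·4 + 5·10 = 185 ≡ 3.
  S_1 = Σ v_i α_i r_i = 7·1·2 + 12·12·9 + 1·10·9 + 1·11·4 + 5·2·10 = 1544 ≡ 10.
  α_i^2 mod 13 = [1, 1, 9, 4, 4].
  S_2 = Σ v_i α_i^2 r_i = 7·1·2 + 12·1·9 + 1·9·9 + 1·4·4 + 5·4·10 = 419 ≡ 3.
  S = (3, 10, 3) ≠ 0, so r is not a codeword (an error is present).
Step 3: locate the error. For a single error e at position i, S_ℓ = v_i·e·α_i^ℓ, so α_err = S_1/S_0.
  S_0^{−1} = 3^{−1} = 9 (mod 13), so α_err = 10·9 = 90 ≡ 12 = α_2. Error position i = 2.
  Consistency check: S_2/S_1 = 3·4 = 12 ≡ 12 = α_err ✓ (single-error assumption holds).
Step 4: error magnitude e = S_0/v_2 = S_0·∏_{j≠2}(α_2 − α_j) = 3·12 = 36 ≡ 10 (mod 13).
Step 5: correct position 2: c_2 = r_2 − e = 9 − 10 ≡ 12 (mod 13). Hence c = [2, 12, 9, 4, 10].
  Check: interpolating c through the α_i gives m(x) = 7 + 8·x (degree < 2) with m(α_i) = c_i for every i, so c is indeed a codeword.


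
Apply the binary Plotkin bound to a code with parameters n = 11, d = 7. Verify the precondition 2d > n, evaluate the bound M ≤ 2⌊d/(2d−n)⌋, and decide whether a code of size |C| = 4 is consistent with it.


Plotkin bound M ≤ 4; given |C| = 4 ≤ bound (satisfied).

Check applicability: 2d = 14, n = 11.
2d − n = 3 > 0, so Plotkin applies.
Compute d/(2d−n) = 7/3 ≈ 2.3333.
⌊d/(2d−n)⌋ = 2.
Plotkin bound: M ≤ 2·2 = 4.
Given |C| = 4, check: satisfied.
This |C| is at the Plotkin bound.


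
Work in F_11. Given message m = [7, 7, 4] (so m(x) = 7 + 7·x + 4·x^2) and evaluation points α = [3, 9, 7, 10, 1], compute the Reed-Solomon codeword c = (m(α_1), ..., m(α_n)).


c = [9, 9, 10, 4, 7]

Message polynomial: m(x) = 7 + 7·x + 4·x^2 (mod 11).
For each evaluation point α_i, compute m(α_i) mod 11:
  α_1 = 3: Horner steps 4 → 8 → 9, so m(3) = 9.
  α_2 = 9: Horner steps 4 → 10 → 9, so m(9) = 9.
  α_3 = 7: Horner steps 4 → 2 → 10, so m(7) = 10.
  α_4 = 10: Horner steps 4 → 3 → 4, so m(10) = 4.
  α_5 = 1: Horner steps 4 → 0 → 7, so m(1) = 7.
Codeword c = [9, 9, 10, 4, 7] ∈ F_11^5.


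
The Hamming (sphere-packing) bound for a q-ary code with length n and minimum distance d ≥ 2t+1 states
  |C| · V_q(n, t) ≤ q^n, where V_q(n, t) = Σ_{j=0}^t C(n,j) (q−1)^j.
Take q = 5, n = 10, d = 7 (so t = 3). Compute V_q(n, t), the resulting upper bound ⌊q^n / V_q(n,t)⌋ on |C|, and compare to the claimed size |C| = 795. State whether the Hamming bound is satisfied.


V_q(n, t) = 8441, q^n = 9765625, Hamming bound = 1156, |C| = 795 ≤ bound (satisfied).

Step 1: Compute V_q(n, t) = Σ_{j=0}^3 C(n, j) (q−1)^j.
  j = 0: C(10,0)·(4)^0 = 1·1 = 1.
  j = 1: C(10,1)·(4)^1 = 10·4 = 40.
  j = 2: C(10,2)·(4)^2 = 45·16 = 720.
  j = 3: C(10,3)·(4)^3 = 120·64 = 7680.
  V_q(n, t) = 1 + 40 + 720 + 7680 = 8441.
Step 2: q^n = 5^10 = 9765625.
Step 3: Hamming bound ⌊q^n / V_q(n,t)⌋ = ⌊9765625/8441⌋ = 1156.
Step 4: Compare |C| = 795 to 1156: satisfied.
The claimed |C| lies below the Hamming bound.


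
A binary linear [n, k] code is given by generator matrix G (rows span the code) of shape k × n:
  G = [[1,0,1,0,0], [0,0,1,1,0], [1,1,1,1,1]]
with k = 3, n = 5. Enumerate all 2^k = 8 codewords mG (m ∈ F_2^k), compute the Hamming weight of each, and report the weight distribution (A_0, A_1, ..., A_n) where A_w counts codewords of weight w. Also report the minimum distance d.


Weight distribution: A_0 = 1, A_2 = 3, A_3 = 3, A_5 = 1. Minimum distance d = 2.

Enumerate all 2^3 = 8 messages m ∈ F_2^3.
For each, compute codeword c = mG in F_2^5, then tally its weight.
  m = 000 → c = 00000, weight = 0.
  m = 100 → c = 10100, weight = 2.
  m = 010 → c = 00110, weight = 2.
  m = 110 → c = 10010, weight = 2.
  m = 001 → c = 11111, weight = 5.
  m = 101 → c = 01011, weight = 3.
  m = 011 → c = 11001, weight = 3.
  m = 111 → c = 01101, weight = 3.
Tally weights:
  weight 0: 1 codewords.
  weight 2: 3 codewords.
  weight 3: 3 codewords.
  weight 5: 1 codewords.
Minimum distance d = smallest w > 0 with A_w > 0 = 2.
Sanity: Σ A_w = 8 = 2^3 = 8 ✓.


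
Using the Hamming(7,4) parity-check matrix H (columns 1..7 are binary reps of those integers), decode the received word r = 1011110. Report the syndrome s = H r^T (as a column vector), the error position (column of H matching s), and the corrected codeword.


s = (1, 0, 1)^T, error position = 5, corrected codeword c = 1011010

Compute s = H r^T mod 2 one row at a time:
  s_1 = 1 + 1 + 1 + 0 = 3 ≡ 1 (mod 2).
  s_2 = 0 + 1 + 1 + 0 = 2 ≡ 0 (mod 2).
  s_3 = 1 + 1 + 1 + 0 = 3 ≡ 1 (mod 2).
s = (1, 0, 1)^T — this equals column 5 of H (binary 101), so error is at position 5.
Correct: flip bit 5 of r = 1011110 to get c = 1011010.


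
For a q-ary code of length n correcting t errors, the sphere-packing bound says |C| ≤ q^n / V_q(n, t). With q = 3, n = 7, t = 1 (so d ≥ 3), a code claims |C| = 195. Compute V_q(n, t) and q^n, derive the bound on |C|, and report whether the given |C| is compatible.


V_q(n, t) = 15, q^n = 2187, Hamming bound = 145, |C| = 195 > bound (violated).

Step 1: Compute V_q(n, t) = Σ_{j=0}^1 C(n, j) (q−1)^j.
  j = 0: C(7,0)·(2)^0 = 1·1 = 1.
  j = 1: C(7,1)·(2)^1 = 7·2 = 14.
  V_q(n, t) = 1 + 14 = 15.
Step 2: q^n = 3^7 = 2187.
Step 3: Hamming bound ⌊q^n / V_q(n,t)⌋ = ⌊2187/15⌋ = 145.
Step 4: Compare |C| = 195 to 145: violated.
The claimed |C| lies above the Hamming bound, so no 3-ary code of length 7 with d ≥ 3 can have 195 codewords.


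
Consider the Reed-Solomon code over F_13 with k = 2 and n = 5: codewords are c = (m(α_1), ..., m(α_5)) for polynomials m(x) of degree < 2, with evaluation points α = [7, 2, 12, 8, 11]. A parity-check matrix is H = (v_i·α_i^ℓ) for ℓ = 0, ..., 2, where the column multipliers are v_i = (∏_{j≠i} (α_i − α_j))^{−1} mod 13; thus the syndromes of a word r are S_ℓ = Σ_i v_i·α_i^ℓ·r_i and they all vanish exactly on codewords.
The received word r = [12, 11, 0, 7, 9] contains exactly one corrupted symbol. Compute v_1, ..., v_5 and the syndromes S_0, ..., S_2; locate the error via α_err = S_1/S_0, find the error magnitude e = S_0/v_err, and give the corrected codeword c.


S = (12, 2, 9), error at position 5, error magnitude e = 4, c = [12, 11, 0, 7, 5].

Step 1: column multipliers v_i = (∏_{j≠i}(α_i − α_j))^{−1} mod 13.
  i = 1 (α = 7): (7−2)(7−12)(7−8)(7−11) = 5·(−5)·(−1)·(−4) = −100 ≡ 4, so v_1 = 4^{−1} = 10 (mod 13).
  i = 2 (α = 2): (2−7)(2−12)(2−8)(2−11) = (−5)·(−10)·(−6)·(−9) = 2700 ≡ 9, so v_2 = 9^{−1} = 3 (mod 13).
  i = 3 (α = 12): (12−7)(12−2)(12−8)(12−11) = 5·10·4·1 = 200 ≡ 5, so v_3 = 5^{−1} = 8 (mod 13).
  i = 4 (α = 8): (8−7)(8−2)(8−12)(8−11) = 1·6·(−4)·(−3) = 72 ≡ 7, so v_4 = 7^{−1} = 2 (mod 13).
  i = 5 (α = 11): (11−7)(11−2)(11−12)(11−8) = 4·9·(−1)·3 = −108 ≡ 9, so v_5 = 9^{−1} = 3 (mod 13).
  v = [10, 3, 8, 2, 3].
Step 2: syndromes of r = [12, 11, 0, 7, 9] (all sums mod 13).
  S_0 = Σ v_i r_i = 10·12 + 3·11 + 8·0 + 2·7 + 3·9 = 194 ≡ 12.
  S_1 = Σ v_i α_i r_i = 10·7·12 + 3·2·11 + 8·12·0 + 2·8·7 + 3·11·9 = 1315 ≡ 2.
  α_i^2 mod 13 = [10, 4, 1, 12, 4].
  S_2 = Σ v_i α_i^2 r_i = 10·10·12 + 3·4·11 + 8·1·0 + 2·12·7 + 3·4·9 = 1608 ≡ 9.
  S = (12, 2, 9) ≠ 0, so r is not a codeword (an error is present).
Step 3: locate the error. For a single error e at position i, S_ℓ = v_i·e·α_i^ℓ, so α_err = S_1/S_0.
  S_0^{−1} = 12^{−1} = 12 (mod 13), so α_err = 2·12 = 24 ≡ 11 = α_5. Error position i = 5.
  Consistency check: S_2/S_1 = 9·7 = 63 ≡ 11 = α_err ✓ (single-error assumption holds).
Step 4: error magnitude e = S_0/v_5 = S_0·∏_{j≠5}(α_5 − α_j) = 12·9 = 108 ≡ 4 (mod 13).
Step 5: correct position 5: c_5 = r_5 − e = 9 − 4 ≡ 5 (mod 13). Hence c = [12, 11, 0, 7, 5].
  Check: interpolating c through the α_i gives m(x) = 8 + 8·x (degree < 2) with m(α_i) = c_i for every i, so c is indeed a codeword.


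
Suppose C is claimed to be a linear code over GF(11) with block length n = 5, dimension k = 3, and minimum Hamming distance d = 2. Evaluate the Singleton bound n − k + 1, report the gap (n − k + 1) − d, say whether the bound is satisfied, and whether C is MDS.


Singleton RHS = n − k + 1 = 3, slack = 1, bound satisfied, not MDS.

Singleton bound: d ≤ n − k + 1.
Here n = 5, k = 3, so n − k + 1 = 3.
Given d = 2, check d ≤ 3: YES.
Slack = (n − k + 1) − d = 1.
The code is NOT MDS (slack = 1 > 0).
Description: the claimed parameters are [5, 3, 2]_11; such a code would be non-MDS.


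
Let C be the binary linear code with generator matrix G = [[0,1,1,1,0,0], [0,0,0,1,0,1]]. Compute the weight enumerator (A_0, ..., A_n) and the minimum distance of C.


Weight distribution: A_0 = 1, A_2 = 1, A_3 = 2. Minimum distance d = 2.

Enumerate all 2^2 = 4 messages m ∈ F_2^2.
For each, compute codeword c = mG in F_2^6, then tally its weight.
  m = 00 → c = 000000, weight = 0.
  m = 10 → c = 011100, weight = 3.
  m = 01 → c = 000101, weight = 2.
  m = 11 → c = 011001, weight = 3.
Tally weights:
  weight 0: 1 codewords.
  weight 2: 1 codewords.
  weight 3: 2 codewords.
Minimum distance d = smallest w > 0 with A_w > 0 = 2.
Sanity: Σ A_w = 4 = 2^2 = 4 ✓.


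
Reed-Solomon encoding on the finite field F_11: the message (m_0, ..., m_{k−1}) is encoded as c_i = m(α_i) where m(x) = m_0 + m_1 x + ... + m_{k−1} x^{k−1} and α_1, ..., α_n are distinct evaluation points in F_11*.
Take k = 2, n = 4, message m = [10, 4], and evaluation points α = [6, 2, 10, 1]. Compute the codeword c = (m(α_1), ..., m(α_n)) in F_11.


c = [1, 7, 6, 3]

Message polynomial: m(x) = 10 + 4·x (mod 11).
For each evaluation point α_i, compute m(α_i) mod 11:
  α_1 = 6: Horner steps 4 → 1, so m(6) = 1.
  α_2 = 2: Horner steps 4 → 7, so m(2) = 7.
  α_3 = 10: Horner steps 4 → 6, so m(10) = 6.
  α_4 = 1: Horner steps 4 → 3, so m(1) = 3.
Codeword c = [1, 7, 6, 3] ∈ F_11^4.


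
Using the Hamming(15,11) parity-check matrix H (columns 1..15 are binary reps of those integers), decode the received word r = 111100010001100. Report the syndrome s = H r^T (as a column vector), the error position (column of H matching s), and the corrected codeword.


s = (1, 1, 0, 1)^T, error position = 13, corrected codeword c = 111100010001000

Compute s = H r^T mod 2 one row at a time:
  s_1 = 1 + 0 + 0 + 0 + 1 + 1 + 0 + 0 = 3 ≡ 1 (mod 2).
  s_2 = 1 + 0 + 0 + 0 + 1 + 1 + 0 + 0 = 3 ≡ 1 (mod 2).
  s_3 = 1 + 1 + 0 + 0 + 0 + 0 + 0 + 0 = 2 ≡ 0 (mod 2).
  s_4 = 1 + 1 + 0 + 0 + 0 + 0 + 1 + 0 = 3 ≡ 1 (mod 2).
s = (1, 1, 0, 1)^T — this equals column 13 of H (binary 1101), so error is at position 13.
Correct: flip bit 13 of r = 111100010001100 to get c = 111100010001000.


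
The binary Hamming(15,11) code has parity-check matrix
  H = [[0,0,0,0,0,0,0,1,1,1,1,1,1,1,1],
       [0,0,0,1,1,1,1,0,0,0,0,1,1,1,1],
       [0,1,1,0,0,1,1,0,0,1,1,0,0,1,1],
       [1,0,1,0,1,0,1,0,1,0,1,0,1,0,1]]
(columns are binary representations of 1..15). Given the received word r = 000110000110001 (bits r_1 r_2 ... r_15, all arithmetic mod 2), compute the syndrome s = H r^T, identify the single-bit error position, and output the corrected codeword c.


s = (1, 1, 1, 1)^T, error position = 15, corrected codeword c = 000110000110000

Compute s = H r^T mod 2 one row at a time:
  s_1 = 0 + 0 + 1 + 1 + 0 + 0 + 0 + 1 = 3 ≡ 1 (mod 2).
  s_2 = 1 + 1 + 0 + 0 + 0 + 0 + 0 + 1 = 3 ≡ 1 (mod 2).
  s_3 = 0 + 0 + 0 + 0 + 1 + 1 + 0 + 1 = 3 ≡ 1 (mod 2).
  s_4 = 0 + 0 + 1 + 0 + 0 + 1 + 0 + 1 = 3 ≡ 1 (mod 2).
s = (1, 1, 1, 1)^T — this equals column 15 of H (binary 1111), so error is at position 15.
Correct: flip bit 15 of r = 000110000110001 to get c = 000110000110000.


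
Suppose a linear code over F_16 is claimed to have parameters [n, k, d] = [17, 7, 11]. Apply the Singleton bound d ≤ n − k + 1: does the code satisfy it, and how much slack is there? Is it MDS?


Singleton RHS = n − k + 1 = 11, slack = 0, bound satisfied, MDS.

Singleton bound: d ≤ n − k + 1.
Here n = 17, k = 7, so n − k + 1 = 11.
Given d = 11, check d ≤ 11: YES.
Slack = (n − k + 1) − d = 0.
The code is MDS (slack = 0).
Description: the claimed parameters are [17, 7, 11]_16; such a code would be MDS (meets Singleton bound).


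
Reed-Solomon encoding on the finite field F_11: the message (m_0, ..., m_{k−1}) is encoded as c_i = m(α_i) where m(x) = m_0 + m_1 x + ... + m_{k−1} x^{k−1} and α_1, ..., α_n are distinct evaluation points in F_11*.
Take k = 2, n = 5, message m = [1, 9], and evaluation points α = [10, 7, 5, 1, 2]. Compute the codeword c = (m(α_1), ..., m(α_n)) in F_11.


c = [3, 9, 2, 10, 8]

Message polynomial: m(x) = 1 + 9·x (mod 11).
For each evaluation point α_i, compute m(α_i) mod 11:
  α_1 = 10: Horner steps 9 → 3, so m(10) = 3.
  α_2 = 7: Horner steps 9 → 9, so m(7) = 9.
  α_3 = 5: Horner steps 9 → 2, so m(5) = 2.
  α_4 = 1: Horner steps 9 → 10, so m(1) = 10.
  α_5 = 2: Horner steps 9 → 8, so m(2) = 8.
Codeword c = [3, 9, 2, 10, 8] ∈ F_11^5.


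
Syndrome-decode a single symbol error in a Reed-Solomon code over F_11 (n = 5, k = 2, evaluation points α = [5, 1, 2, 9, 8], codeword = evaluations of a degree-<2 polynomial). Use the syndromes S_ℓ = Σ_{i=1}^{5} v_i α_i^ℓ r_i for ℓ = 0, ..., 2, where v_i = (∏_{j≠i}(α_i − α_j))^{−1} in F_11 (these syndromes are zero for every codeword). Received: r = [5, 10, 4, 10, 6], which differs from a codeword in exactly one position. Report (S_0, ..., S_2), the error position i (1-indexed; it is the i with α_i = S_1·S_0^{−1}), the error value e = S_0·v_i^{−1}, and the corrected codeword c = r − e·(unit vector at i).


S = (8, 8, 8), error at position 2, error magnitude e = 10, c = [5, 0, 4, 10, 6].

Step 1: column multipliers v_i = (∏_{j≠i}(α_i − α_j))^{−1} mod 11.
  i = 1 (α = 5): (5−1)(5−2)(5−9)(5−8) = 4·3·(−4)·(−3) = 144 ≡ 1, so v_1 = 1^{−1} = 1 (mod 11).
  i = 2 (α = 1): (1−5)(1−2)(1−9)(1−8) = (−4)·(−1)·(−8)·(−7) = 224 ≡ 4, so v_2 = 4^{−1} = 3 (mod 11).
  i = 3 (α = 2): (2−5)(2−1)(2−9)(2−8) = (−3)·1·(−7)·(−6) = −126 ≡ 6, so v_3 = 6^{−1} = 2 (mod 11).
  i = 4 (α = 9): (9−5)(9−1)(9−2)(9−8) = 4·8·7·1 = 224 ≡ 4, so v_4 = 4^{−1} = 3 (mod 11).
  i = 5 (α = 8): (8−5)(8−1)(8−2)(8−9) = 3·7·6·(−1) = −126 ≡ 6, so v_5 = 6^{−1} = 2 (mod 11).
  v = [1, 3, 2, 3, 2].
Step 2: syndromes of r = [5, 10, 4, 10, 6] (all sums mod 11).
  S_0 = Σ v_i r_i = 1·5 + 3·10 + 2·4 + 3·10 + 2·6 = 85 ≡ 8.
  S_1 = Σ v_i α_i r_i = 1·5·5 + 3·1·10 + 2·2·4 + 3·9·10 + 2·8·6 = 437 ≡ 8.
  α_i^2 mod 11 = [3, 1, 4, 4, 9].
  S_2 = Σ v_i α_i^2 r_i = 1·3·5 + 3·1·10 + 2·4·4 + 3·4·10 + 2·9·6 = 305 ≡ 8.
  S = (8, 8, 8) ≠ 0, so r is not a codeword (an error is present).
Step 3: locate the error. For a single error e at position i, S_ℓ = v_i·e·α_i^ℓ, so α_err = S_1/S_0.
  S_0^{−1} = 8^{−1} = 7 (mod 11), so α_err = 8·7 = 56 ≡ 1 = α_2. Error position i = 2.
  Consistency check: S_2/S_1 = 8·7 = 56 ≡ 1 = α_err ✓ (single-error assumption holds).
Step 4: error magnitude e = S_0/v_2 = S_0·∏_{j≠2}(α_2 − α_j) = 8·4 = 32 ≡ 10 (mod 11).
Step 5: correct position 2: c_2 = r_2 − e = 10 − 10 ≡ 0 (mod 11). Hence c = [5, 0, 4, 10, 6].
  Check: interpolating c through the α_i gives m(x) = 7 + 4·x (degree < 2) with m(α_i) = c_i for every i, so c is indeed a codeword.
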